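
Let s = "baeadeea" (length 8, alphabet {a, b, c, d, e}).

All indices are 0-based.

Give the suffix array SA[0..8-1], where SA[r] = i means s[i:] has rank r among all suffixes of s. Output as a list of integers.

rank | idx | suffix
   0 |   7 | a
   1 |   3 | adeea
   2 |   1 | aeadeea
   3 |   0 | baeadeea
   4 |   4 | deea
   5 |   6 | ea
   6 |   2 | eadeea
   7 |   5 | eea

[7, 3, 1, 0, 4, 6, 2, 5]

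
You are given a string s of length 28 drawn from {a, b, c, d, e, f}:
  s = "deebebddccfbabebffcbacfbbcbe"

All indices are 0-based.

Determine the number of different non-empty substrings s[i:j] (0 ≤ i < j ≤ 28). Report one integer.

rank | idx | suffix
   0 |  12 | abebffcbacfbbcbe
   1 |  20 | acfbbcbe
   2 |  11 | babebffcbacfbbcbe
   3 |  19 | bacfbbcbe
   4 |  23 | bbcbe
   5 |  24 | bcbe
   6 |   5 | bddccfbabebffcbacfbbcbe
   7 |  26 | be
   8 |   3 | bebddccfbabebffcbacfbbcbe
   9 |  13 | bebffcbacfbbcbe
  10 |  15 | bffcbacfbbcbe
  11 |  18 | cbacfbbcbe
  12 |  25 | cbe
  13 |   8 | ccfbabebffcbacfbbcbe
  14 |   9 | cfbabebffcbacfbbcbe
  15 |  21 | cfbbcbe
  16 |   7 | dccfbabebffcbacfbbcbe
  17 |   6 | ddccfbabebffcbacfbbcbe
  18 |   0 | deebebddccfbabebffcbacfbbcbe
  19 |  27 | e
  20 |   4 | ebddccfbabebffcbacfbbcbe
  21 |   2 | ebebddccfbabebffcbacfbbcbe
  22 |  14 | ebffcbacfbbcbe
  23 |   1 | eebebddccfbabebffcbacfbbcbe
  24 |  10 | fbabebffcbacfbbcbe
  25 |  22 | fbbcbe
  26 |  17 | fcbacfbbcbe
  27 |  16 | ffcbacfbbcbe

SA = [12, 20, 11, 19, 23, 24, 5, 26, 3, 13, 15, 18, 25, 8, 9, 21, 7, 6, 0, 27, 4, 2, 14, 1, 10, 22, 17, 16]
i: (SA[i-1],SA[i]) lcp shared
  1: (12,20) 1 'a'
  2: (20,11) 0 ''
  3: (11,19) 2 'ba'
  4: (19,23) 1 'b'
  5: (23,24) 1 'b'
  6: (24,5) 1 'b'
  7: (5,26) 1 'b'
  8: (26,3) 2 'be'
  9: (3,13) 3 'beb'
  10: (13,15) 1 'b'
  11: (15,18) 0 ''
  12: (18,25) 2 'cb'
  13: (25,8) 1 'c'
  14: (8,9) 1 'c'
  15: (9,21) 3 'cfb'
  16: (21,7) 0 ''
  17: (7,6) 1 'd'
  18: (6,0) 1 'd'
  19: (0,27) 0 ''
  20: (27,4) 1 'e'
  21: (4,2) 2 'eb'
  22: (2,14) 2 'eb'
  23: (14,1) 1 'e'
  24: (1,10) 0 ''
  25: (10,22) 2 'fb'
  26: (22,17) 1 'f'
  27: (17,16) 1 'f'

n(n+1)/2 = 28·29/2 = 406
Σ LCP = 0 + 1 + 0 + 2 + 1 + 1 + 1 + 1 + 2 + 3 + 1 + 0 + 2 + 1 + 1 + 3 + 0 + 1 + 1 + 0 + 1 + 2 + 2 + 1 + 0 + 2 + 1 + 1 = 32
distinct = 406 − 32 = 374

374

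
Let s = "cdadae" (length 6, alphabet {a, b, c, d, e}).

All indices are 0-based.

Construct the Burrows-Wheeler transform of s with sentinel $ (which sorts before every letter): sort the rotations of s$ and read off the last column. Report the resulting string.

rank  rotation last
    0  $cdadae  e
    1  adae$cd  d
    2  ae$cdad  d
    3  cdadae$  $
    4  dadae$c  c
    5  dae$cda  a
    6  e$cdada  a

edd$caa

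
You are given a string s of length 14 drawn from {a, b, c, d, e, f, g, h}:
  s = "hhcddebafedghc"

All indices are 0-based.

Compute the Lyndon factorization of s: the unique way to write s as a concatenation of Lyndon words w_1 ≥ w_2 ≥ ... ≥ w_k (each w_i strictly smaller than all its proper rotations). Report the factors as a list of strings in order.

emit factor 1: 'h' (i=0, period=1)
emit factor 2: 'h' (i=1, period=1)
emit factor 3: 'cdde' (i=2, period=4)
emit factor 4: 'b' (i=6, period=1)
emit factor 5: 'afedghc' (i=7, period=7)

["h", "h", "cdde", "b", "afedghc"]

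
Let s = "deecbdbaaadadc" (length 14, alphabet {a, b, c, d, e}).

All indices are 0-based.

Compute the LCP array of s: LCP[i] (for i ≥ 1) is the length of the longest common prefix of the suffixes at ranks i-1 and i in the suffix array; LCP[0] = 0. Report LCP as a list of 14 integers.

[0, 2, 1, 2, 0, 1, 0, 1, 0, 1, 1, 1, 0, 1]

rank | idx | suffix
   0 |   7 | aaadadc
   1 |   8 | aadadc
   2 |   9 | adadc
   3 |  11 | adc
   4 |   6 | baaadadc
   5 |   4 | bdbaaadadc
   6 |  13 | c
   7 |   3 | cbdbaaadadc
   8 |  10 | dadc
   9 |   5 | dbaaadadc
  10 |  12 | dc
  11 |   0 | deecbdbaaadadc
  12 |   2 | ecbdbaaadadc
  13 |   1 | eecbdbaaadadc

SA = [7, 8, 9, 11, 6, 4, 13, 3, 10, 5, 12, 0, 2, 1]
rank  pair      lcp
   1  s[7:],s[8:]  2  'aa'
   2  s[8:],s[9:]  1  'a'
   3  s[9:],s[11:]  2  'ad'
   4  s[11:],s[6:]  0  ''
   5  s[6:],s[4:]  1  'b'
   6  s[4:],s[13:]  0  ''
   7  s[13:],s[3:]  1  'c'
   8  s[3:],s[10:]  0  ''
   9  s[10:],s[5:]  1  'd'
  10  s[5:],s[12:]  1  'd'
  11  s[12:],s[0:]  1  'd'
  12  s[0:],s[2:]  0  ''
  13  s[2:],s[1:]  1  'e'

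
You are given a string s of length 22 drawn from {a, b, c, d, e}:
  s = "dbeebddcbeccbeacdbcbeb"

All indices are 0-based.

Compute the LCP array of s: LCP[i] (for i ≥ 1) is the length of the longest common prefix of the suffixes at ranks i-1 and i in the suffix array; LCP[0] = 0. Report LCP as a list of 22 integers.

rank→(start, suffix):
  0 → (14, 'acdbcbeb')
  1 → (21, 'b')
  2 → (17, 'bcbeb')
  3 → (4, 'bddcbeccbeacdbcbeb')
  4 → (12, 'beacdbcbeb')
  5 → (19, 'beb')
  6 → (8, 'beccbeacdbcbeb')
  7 → (1, 'beebddcbeccbeacdbcbeb')
  8 → (11, 'cbeacdbcbeb')
  9 → (18, 'cbeb')
  10 → (7, 'cbeccbeacdbcbeb')
  11 → (10, 'ccbeacdbcbeb')
  12 → (15, 'cdbcbeb')
  13 → (16, 'dbcbeb')
  14 → (0, 'dbeebddcbeccbeacdbcbeb')
  15 → (6, 'dcbeccbeacdbcbeb')
  16 → (5, 'ddcbeccbeacdbcbeb')
  17 → (13, 'eacdbcbeb')
  18 → (20, 'eb')
  19 → (3, 'ebddcbeccbeacdbcbeb')
  20 → (9, 'eccbeacdbcbeb')
  21 → (2, 'eebddcbeccbeacdbcbeb')

SA = [14, 21, 17, 4, 12, 19, 8, 1, 11, 18, 7, 10, 15, 16, 0, 6, 5, 13, 20, 3, 9, 2]
[i] adj suffixes → lcp
  [1] 14/21 → 0 ('')
  [2] 21/17 → 1 ('b')
  [3] 17/4 → 1 ('b')
  [4] 4/12 → 1 ('b')
  [5] 12/19 → 2 ('be')
  [6] 19/8 → 2 ('be')
  [7] 8/1 → 2 ('be')
  [8] 1/11 → 0 ('')
  [9] 11/18 → 3 ('cbe')
  [10] 18/7 → 3 ('cbe')
  [11] 7/10 → 1 ('c')
  [12] 10/15 → 1 ('c')
  [13] 15/16 → 0 ('')
  [14] 16/0 → 2 ('db')
  [15] 0/6 → 1 ('d')
  [16] 6/5 → 1 ('d')
  [17] 5/13 → 0 ('')
  [18] 13/20 → 1 ('e')
  [19] 20/3 → 2 ('eb')
  [20] 3/9 → 1 ('e')
  [21] 9/2 → 1 ('e')

[0, 0, 1, 1, 1, 2, 2, 2, 0, 3, 3, 1, 1, 0, 2, 1, 1, 0, 1, 2, 1, 1]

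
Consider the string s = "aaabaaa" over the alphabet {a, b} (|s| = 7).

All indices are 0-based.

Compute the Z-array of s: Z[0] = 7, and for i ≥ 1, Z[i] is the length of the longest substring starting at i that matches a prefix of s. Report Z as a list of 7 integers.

[7, 2, 1, 0, 3, 2, 1]

Z[0]=7
i=1: i≥r, start 0; Z[1]=2 scan→box=[1,3)
i=2: min(r-i=1, Z[1]=2)=1; Z[2]=1
i=3: i≥r, start 0; Z[3]=0
i=4: i≥r, start 0; Z[4]=3 scan→box=[4,7)
i=5: min(r-i=2, Z[1]=2)=2; Z[5]=2
i=6: min(r-i=1, Z[2]=1)=1; Z[6]=1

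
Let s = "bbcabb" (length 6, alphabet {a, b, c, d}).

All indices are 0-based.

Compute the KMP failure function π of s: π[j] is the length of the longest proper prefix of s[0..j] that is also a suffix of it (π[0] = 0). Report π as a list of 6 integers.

[0, 1, 0, 0, 1, 2]

π[0] = 0
j=1 s[j]='b': π[1]=1 (border 'b')
j=2 s[j]='c': k: 1→0; π[2]=0 (border '')
j=3 s[j]='a': π[3]=0 (border '')
j=4 s[j]='b': π[4]=1 (border 'b')
j=5 s[j]='b': π[5]=2 (border 'bb')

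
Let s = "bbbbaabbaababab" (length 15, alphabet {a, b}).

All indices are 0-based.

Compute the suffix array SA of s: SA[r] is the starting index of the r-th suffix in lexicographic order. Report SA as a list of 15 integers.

rank→(start, suffix):
  0 → (8, 'aababab')
  1 → (4, 'aabbaababab')
  2 → (13, 'ab')
  3 → (11, 'abab')
  4 → (9, 'ababab')
  5 → (5, 'abbaababab')
  6 → (14, 'b')
  7 → (7, 'baababab')
  8 → (3, 'baabbaababab')
  9 → (12, 'bab')
  10 → (10, 'babab')
  11 → (6, 'bbaababab')
  12 → (2, 'bbaabbaababab')
  13 → (1, 'bbbaabbaababab')
  14 → (0, 'bbbbaabbaababab')

[8, 4, 13, 11, 9, 5, 14, 7, 3, 12, 10, 6, 2, 1, 0]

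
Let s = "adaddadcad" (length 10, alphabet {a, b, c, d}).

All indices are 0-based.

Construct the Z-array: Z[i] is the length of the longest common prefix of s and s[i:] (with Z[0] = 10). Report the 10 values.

[10, 0, 2, 0, 0, 2, 0, 0, 2, 0]

Z[0]=10
i=1: i≥r, start 0; Z[1]=0
i=2: i≥r, start 0; Z[2]=2 grow→box=[2,4)
i=3: min(r-i=1, Z[1]=0)=0; Z[3]=0
i=4: i≥r, start 0; Z[4]=0
i=5: i≥r, start 0; Z[5]=2 grow→box=[5,7)
i=6: min(r-i=1, Z[1]=0)=0; Z[6]=0
i=7: i≥r, start 0; Z[7]=0
i=8: i≥r, start 0; Z[8]=2 grow→box=[8,10)
i=9: min(r-i=1, Z[1]=0)=0; Z[9]=0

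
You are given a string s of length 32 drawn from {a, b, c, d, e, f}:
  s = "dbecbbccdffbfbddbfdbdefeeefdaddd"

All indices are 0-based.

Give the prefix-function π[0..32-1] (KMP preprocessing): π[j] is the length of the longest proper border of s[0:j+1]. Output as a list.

[0, 0, 0, 0, 0, 0, 0, 0, 1, 0, 0, 0, 0, 0, 1, 1, 2, 0, 1, 2, 1, 0, 0, 0, 0, 0, 0, 1, 0, 1, 1, 1]

π[0] = 0
j=1 s[j]='b': π[1]=0 (border '')
j=2 s[j]='e': π[2]=0 (border '')
j=3 s[j]='c': π[3]=0 (border '')
j=4 s[j]='b': π[4]=0 (border '')
j=5 s[j]='b': π[5]=0 (border '')
j=6 s[j]='c': π[6]=0 (border '')
j=7 s[j]='c': π[7]=0 (border '')
j=8 s[j]='d': π[8]=1 (border 'd')
j=9 s[j]='f': k: 1→0; π[9]=0 (border '')
j=10 s[j]='f': π[10]=0 (border '')
j=11 s[j]='b': π[11]=0 (border '')
j=12 s[j]='f': π[12]=0 (border '')
j=13 s[j]='b': π[13]=0 (border '')
j=14 s[j]='d': π[14]=1 (border 'd')
j=15 s[j]='d': k: 1→0; π[15]=1 (border 'd')
j=16 s[j]='b': π[16]=2 (border 'db')
j=17 s[j]='f': k: 2→0; π[17]=0 (border '')
j=18 s[j]='d': π[18]=1 (border 'd')
j=19 s[j]='b': π[19]=2 (border 'db')
j=20 s[j]='d': k: 2→0; π[20]=1 (border 'd')
j=21 s[j]='e': k: 1→0; π[21]=0 (border '')
j=22 s[j]='f': π[22]=0 (border '')
j=23 s[j]='e': π[23]=0 (border '')
j=24 s[j]='e': π[24]=0 (border '')
j=25 s[j]='e': π[25]=0 (border '')
j=26 s[j]='f': π[26]=0 (border '')
j=27 s[j]='d': π[27]=1 (border 'd')
j=28 s[j]='a': k: 1→0; π[28]=0 (border '')
j=29 s[j]='d': π[29]=1 (border 'd')
j=30 s[j]='d': k: 1→0; π[30]=1 (border 'd')
j=31 s[j]='d': k: 1→0; π[31]=1 (border 'd')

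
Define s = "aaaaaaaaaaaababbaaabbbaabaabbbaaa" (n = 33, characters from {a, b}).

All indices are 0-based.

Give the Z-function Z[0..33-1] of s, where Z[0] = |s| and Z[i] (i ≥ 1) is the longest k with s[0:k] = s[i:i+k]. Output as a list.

[33, 11, 10, 9, 8, 7, 6, 5, 4, 3, 2, 1, 0, 1, 0, 0, 3, 2, 1, 0, 0, 0, 2, 1, 0, 2, 1, 0, 0, 0, 3, 2, 1]

Z[0]=33
i=1: outside box; Z[1]=11 extend→box=[1,12)
i=2: min(r-i=10, Z[1]=11)=10; Z[2]=10
i=3: min(r-i=9, Z[2]=10)=9; Z[3]=9
i=4: min(r-i=8, Z[3]=9)=8; Z[4]=8
i=5: min(r-i=7, Z[4]=8)=7; Z[5]=7
i=6: min(r-i=6, Z[5]=7)=6; Z[6]=6
i=7: min(r-i=5, Z[6]=6)=5; Z[7]=5
i=8: min(r-i=4, Z[7]=5)=4; Z[8]=4
i=9: min(r-i=3, Z[8]=4)=3; Z[9]=3
i=10: min(r-i=2, Z[9]=3)=2; Z[10]=2
i=11: min(r-i=1, Z[10]=2)=1; Z[11]=1
i=12: outside box; Z[12]=0
i=13: outside box; Z[13]=1 extend→box=[13,14)
i=14: outside box; Z[14]=0
i=15: outside box; Z[15]=0
i=16: outside box; Z[16]=3 extend→box=[16,19)
i=17: min(r-i=2, Z[1]=11)=2; Z[17]=2
i=18: min(r-i=1, Z[2]=10)=1; Z[18]=1
i=19: outside box; Z[19]=0
i=20: outside box; Z[20]=0
i=21: outside box; Z[21]=0
i=22: outside box; Z[22]=2 extend→box=[22,24)
i=23: min(r-i=1, Z[1]=11)=1; Z[23]=1
i=24: outside box; Z[24]=0
i=25: outside box; Z[25]=2 extend→box=[25,27)
i=26: min(r-i=1, Z[1]=11)=1; Z[26]=1
i=27: outside box; Z[27]=0
i=28: outside box; Z[28]=0
i=29: outside box; Z[29]=0
i=30: outside box; Z[30]=3 extend→box=[30,33)
i=31: min(r-i=2, Z[1]=11)=2; Z[31]=2
i=32: min(r-i=1, Z[2]=10)=1; Z[32]=1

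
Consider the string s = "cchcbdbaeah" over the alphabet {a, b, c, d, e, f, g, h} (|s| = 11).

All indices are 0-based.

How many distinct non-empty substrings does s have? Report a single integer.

rank→(start, suffix):
  0 → (7, 'aeah')
  1 → (9, 'ah')
  2 → (6, 'baeah')
  3 → (4, 'bdbaeah')
  4 → (3, 'cbdbaeah')
  5 → (0, 'cchcbdbaeah')
  6 → (1, 'chcbdbaeah')
  7 → (5, 'dbaeah')
  8 → (8, 'eah')
  9 → (10, 'h')
  10 → (2, 'hcbdbaeah')

SA = [7, 9, 6, 4, 3, 0, 1, 5, 8, 10, 2]
i: (SA[i-1],SA[i]) lcp shared
  1: (7,9) 1 'a'
  2: (9,6) 0 ''
  3: (6,4) 1 'b'
  4: (4,3) 0 ''
  5: (3,0) 1 'c'
  6: (0,1) 1 'c'
  7: (1,5) 0 ''
  8: (5,8) 0 ''
  9: (8,10) 0 ''
  10: (10,2) 1 'h'

n(n+1)/2 = 11·12/2 = 66
Σ LCP = 0 + 1 + 0 + 1 + 0 + 1 + 1 + 0 + 0 + 0 + 1 = 5
distinct = 66 − 5 = 61

61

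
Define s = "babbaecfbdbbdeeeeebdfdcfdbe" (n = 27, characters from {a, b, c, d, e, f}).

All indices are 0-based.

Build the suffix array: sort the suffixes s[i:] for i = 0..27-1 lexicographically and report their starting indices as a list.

[1, 4, 0, 3, 2, 10, 8, 11, 18, 25, 6, 22, 9, 24, 21, 12, 19, 26, 17, 5, 16, 15, 14, 13, 7, 23, 20]

rank | idx | suffix
   0 |   1 | abbaecfbdbbdeeeeebdfdcfdbe
   1 |   4 | aecfbdbbdeeeeebdfdcfdbe
   2 |   0 | babbaecfbdbbdeeeeebdfdcfdbe
   3 |   3 | baecfbdbbdeeeeebdfdcfdbe
   4 |   2 | bbaecfbdbbdeeeeebdfdcfdbe
   5 |  10 | bbdeeeeebdfdcfdbe
   6 |   8 | bdbbdeeeeebdfdcfdbe
   7 |  11 | bdeeeeebdfdcfdbe
   8 |  18 | bdfdcfdbe
   9 |  25 | be
  10 |   6 | cfbdbbdeeeeebdfdcfdbe
  11 |  22 | cfdbe
  12 |   9 | dbbdeeeeebdfdcfdbe
  13 |  24 | dbe
  14 |  21 | dcfdbe
  15 |  12 | deeeeebdfdcfdbe
  16 |  19 | dfdcfdbe
  17 |  26 | e
  18 |  17 | ebdfdcfdbe
  19 |   5 | ecfbdbbdeeeeebdfdcfdbe
  20 |  16 | eebdfdcfdbe
  21 |  15 | eeebdfdcfdbe
  22 |  14 | eeeebdfdcfdbe
  23 |  13 | eeeeebdfdcfdbe
  24 |   7 | fbdbbdeeeeebdfdcfdbe
  25 |  23 | fdbe
  26 |  20 | fdcfdbe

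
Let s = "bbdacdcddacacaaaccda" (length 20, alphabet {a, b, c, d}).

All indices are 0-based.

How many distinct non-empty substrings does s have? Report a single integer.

sorted suffixes:
  #0 SA[0]=19  'a'
  #1 SA[1]=13  'aaaccda'
  #2 SA[2]=14  'aaccda'
  #3 SA[3]=11  'acaaaccda'
  #4 SA[4]=9  'acacaaaccda'
  #5 SA[5]=15  'accda'
  #6 SA[6]=3  'acdcddacacaaaccda'
  #7 SA[7]=0  'bbdacdcddacacaaaccda'
  #8 SA[8]=1  'bdacdcddacacaaaccda'
  #9 SA[9]=12  'caaaccda'
  #10 SA[10]=10  'cacaaaccda'
  #11 SA[11]=16  'ccda'
  #12 SA[12]=17  'cda'
  #13 SA[13]=4  'cdcddacacaaaccda'
  #14 SA[14]=6  'cddacacaaaccda'
  #15 SA[15]=18  'da'
  #16 SA[16]=8  'dacacaaaccda'
  #17 SA[17]=2  'dacdcddacacaaaccda'
  #18 SA[18]=5  'dcddacacaaaccda'
  #19 SA[19]=7  'ddacacaaaccda'

SA = [19, 13, 14, 11, 9, 15, 3, 0, 1, 12, 10, 16, 17, 4, 6, 18, 8, 2, 5, 7]
rank  pair      lcp
   1  s[19:],s[13:]  1  'a'
   2  s[13:],s[14:]  2  'aa'
   3  s[14:],s[11:]  1  'a'
   4  s[11:],s[9:]  3  'aca'
   5  s[9:],s[15:]  2  'ac'
   6  s[15:],s[3:]  2  'ac'
   7  s[3:],s[0:]  0  ''
   8  s[0:],s[1:]  1  'b'
   9  s[1:],s[12:]  0  ''
  10  s[12:],s[10:]  2  'ca'
  11  s[10:],s[16:]  1  'c'
  12  s[16:],s[17:]  1  'c'
  13  s[17:],s[4:]  2  'cd'
  14  s[4:],s[6:]  2  'cd'
  15  s[6:],s[18:]  0  ''
  16  s[18:],s[8:]  2  'da'
  17  s[8:],s[2:]  3  'dac'
  18  s[2:],s[5:]  1  'd'
  19  s[5:],s[7:]  1  'd'

n(n+1)/2 = 20·21/2 = 210
Σ LCP = 0 + 1 + 2 + 1 + 3 + 2 + 2 + 0 + 1 + 0 + 2 + 1 + 1 + 2 + 2 + 0 + 2 + 3 + 1 + 1 = 27
distinct = 210 − 27 = 183

183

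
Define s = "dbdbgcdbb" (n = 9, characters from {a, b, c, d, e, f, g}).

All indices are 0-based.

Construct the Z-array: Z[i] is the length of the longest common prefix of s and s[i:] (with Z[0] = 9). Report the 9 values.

[9, 0, 2, 0, 0, 0, 2, 0, 0]

Z[0]=9
i=1: i≥r, start 0; Z[1]=0
i=2: i≥r, start 0; Z[2]=2 grow→box=[2,4)
i=3: min(r-i=1, Z[1]=0)=0; Z[3]=0
i=4: i≥r, start 0; Z[4]=0
i=5: i≥r, start 0; Z[5]=0
i=6: i≥r, start 0; Z[6]=2 grow→box=[6,8)
i=7: min(r-i=1, Z[1]=0)=0; Z[7]=0
i=8: i≥r, start 0; Z[8]=0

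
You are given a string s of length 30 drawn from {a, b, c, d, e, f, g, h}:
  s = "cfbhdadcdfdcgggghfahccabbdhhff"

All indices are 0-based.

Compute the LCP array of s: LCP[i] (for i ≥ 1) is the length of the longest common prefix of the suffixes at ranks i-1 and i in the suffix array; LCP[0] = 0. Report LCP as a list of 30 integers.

rank | idx | suffix
   0 |  22 | abbdhhff
   1 |   5 | adcdfdcgggghfahccabbdhhff
   2 |  18 | ahccabbdhhff
   3 |  23 | bbdhhff
   4 |  24 | bdhhff
   5 |   2 | bhdadcdfdcgggghfahccabbdhhff
   6 |  21 | cabbdhhff
   7 |  20 | ccabbdhhff
   8 |   7 | cdfdcgggghfahccabbdhhff
   9 |   0 | cfbhdadcdfdcgggghfahccabbdhhff
  10 |  11 | cgggghfahccabbdhhff
  11 |   4 | dadcdfdcgggghfahccabbdhhff
  12 |   6 | dcdfdcgggghfahccabbdhhff
  13 |  10 | dcgggghfahccabbdhhff
  14 |   8 | dfdcgggghfahccabbdhhff
  15 |  25 | dhhff
  16 |  29 | f
  17 |  17 | fahccabbdhhff
  18 |   1 | fbhdadcdfdcgggghfahccabbdhhff
  19 |   9 | fdcgggghfahccabbdhhff
  20 |  28 | ff
  21 |  12 | gggghfahccabbdhhff
  22 |  13 | ggghfahccabbdhhff
  23 |  14 | gghfahccabbdhhff
  24 |  15 | ghfahccabbdhhff
  25 |  19 | hccabbdhhff
  26 |   3 | hdadcdfdcgggghfahccabbdhhff
  27 |  16 | hfahccabbdhhff
  28 |  27 | hff
  29 |  26 | hhff

SA = [22, 5, 18, 23, 24, 2, 21, 20, 7, 0, 11, 4, 6, 10, 8, 25, 29, 17, 1, 9, 28, 12, 13, 14, 15, 19, 3, 16, 27, 26]
i: (SA[i-1],SA[i]) lcp shared
  1: (22,5) 1 'a'
  2: (5,18) 1 'a'
  3: (18,23) 0 ''
  4: (23,24) 1 'b'
  5: (24,2) 1 'b'
  6: (2,21) 0 ''
  7: (21,20) 1 'c'
  8: (20,7) 1 'c'
  9: (7,0) 1 'c'
  10: (0,11) 1 'c'
  11: (11,4) 0 ''
  12: (4,6) 1 'd'
  13: (6,10) 2 'dc'
  14: (10,8) 1 'd'
  15: (8,25) 1 'd'
  16: (25,29) 0 ''
  17: (29,17) 1 'f'
  18: (17,1) 1 'f'
  19: (1,9) 1 'f'
  20: (9,28) 1 'f'
  21: (28,12) 0 ''
  22: (12,13) 3 'ggg'
  23: (13,14) 2 'gg'
  24: (14,15) 1 'g'
  25: (15,19) 0 ''
  26: (19,3) 1 'h'
  27: (3,16) 1 'h'
  28: (16,27) 2 'hf'
  29: (27,26) 1 'h'

[0, 1, 1, 0, 1, 1, 0, 1, 1, 1, 1, 0, 1, 2, 1, 1, 0, 1, 1, 1, 1, 0, 3, 2, 1, 0, 1, 1, 2, 1]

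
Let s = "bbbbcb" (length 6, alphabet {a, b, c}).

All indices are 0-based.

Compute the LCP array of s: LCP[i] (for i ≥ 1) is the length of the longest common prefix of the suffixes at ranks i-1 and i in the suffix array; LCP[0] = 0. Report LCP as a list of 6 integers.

[0, 1, 3, 2, 1, 0]

sorted suffixes:
  #0 SA[0]=5  'b'
  #1 SA[1]=0  'bbbbcb'
  #2 SA[2]=1  'bbbcb'
  #3 SA[3]=2  'bbcb'
  #4 SA[4]=3  'bcb'
  #5 SA[5]=4  'cb'

SA = [5, 0, 1, 2, 3, 4]
i: (SA[i-1],SA[i]) lcp shared
  1: (5,0) 1 'b'
  2: (0,1) 3 'bbb'
  3: (1,2) 2 'bb'
  4: (2,3) 1 'b'
  5: (3,4) 0 ''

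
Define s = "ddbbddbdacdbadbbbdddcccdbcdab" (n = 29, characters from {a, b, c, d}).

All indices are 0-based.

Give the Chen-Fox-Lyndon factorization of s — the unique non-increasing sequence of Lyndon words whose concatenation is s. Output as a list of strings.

emit factor 1: 'd' (i=0, period=1)
emit factor 2: 'd' (i=1, period=1)
emit factor 3: 'bbddbd' (i=2, period=6)
emit factor 4: 'acdbadbbbdddcccdbcd' (i=8, period=19)
emit factor 5: 'ab' (i=27, period=2)

["d", "d", "bbddbd", "acdbadbbbdddcccdbcd", "ab"]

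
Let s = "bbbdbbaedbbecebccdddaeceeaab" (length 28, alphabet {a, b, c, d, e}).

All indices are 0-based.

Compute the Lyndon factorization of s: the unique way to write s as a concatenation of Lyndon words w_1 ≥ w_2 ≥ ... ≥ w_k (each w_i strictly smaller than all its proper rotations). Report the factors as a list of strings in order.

emit factor 1: 'bbbd' (i=0, period=4)
emit factor 2: 'b' (i=4, period=1)
emit factor 3: 'b' (i=5, period=1)
emit factor 4: 'aedbbecebccddd' (i=6, period=14)
emit factor 5: 'aecee' (i=20, period=5)
emit factor 6: 'aab' (i=25, period=3)

["bbbd", "b", "b", "aedbbecebccddd", "aecee", "aab"]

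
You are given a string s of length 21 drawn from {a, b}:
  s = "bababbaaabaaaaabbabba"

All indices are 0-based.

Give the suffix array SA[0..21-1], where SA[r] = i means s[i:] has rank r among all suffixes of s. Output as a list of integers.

[20, 10, 11, 6, 12, 7, 13, 8, 1, 17, 3, 14, 19, 9, 5, 0, 16, 2, 18, 4, 15]

rank→(start, suffix):
  0 → (20, 'a')
  1 → (10, 'aaaaabbabba')
  2 → (11, 'aaaabbabba')
  3 → (6, 'aaabaaaaabbabba')
  4 → (12, 'aaabbabba')
  5 → (7, 'aabaaaaabbabba')
  6 → (13, 'aabbabba')
  7 → (8, 'abaaaaabbabba')
  8 → (1, 'ababbaaabaaaaabbabba')
  9 → (17, 'abba')
  10 → (3, 'abbaaabaaaaabbabba')
  11 → (14, 'abbabba')
  12 → (19, 'ba')
  13 → (9, 'baaaaabbabba')
  14 → (5, 'baaabaaaaabbabba')
  15 → (0, 'bababbaaabaaaaabbabba')
  16 → (16, 'babba')
  17 → (2, 'babbaaabaaaaabbabba')
  18 → (18, 'bba')
  19 → (4, 'bbaaabaaaaabbabba')
  20 → (15, 'bbabba')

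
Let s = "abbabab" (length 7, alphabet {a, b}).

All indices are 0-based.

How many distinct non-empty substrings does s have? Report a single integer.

19

rank | idx | suffix
   0 |   5 | ab
   1 |   3 | abab
   2 |   0 | abbabab
   3 |   6 | b
   4 |   4 | bab
   5 |   2 | babab
   6 |   1 | bbabab

SA = [5, 3, 0, 6, 4, 2, 1]
i: (SA[i-1],SA[i]) lcp shared
  1: (5,3) 2 'ab'
  2: (3,0) 2 'ab'
  3: (0,6) 0 ''
  4: (6,4) 1 'b'
  5: (4,2) 3 'bab'
  6: (2,1) 1 'b'

n(n+1)/2 = 7·8/2 = 28
Σ LCP = 0 + 2 + 2 + 0 + 1 + 3 + 1 = 9
distinct = 28 − 9 = 19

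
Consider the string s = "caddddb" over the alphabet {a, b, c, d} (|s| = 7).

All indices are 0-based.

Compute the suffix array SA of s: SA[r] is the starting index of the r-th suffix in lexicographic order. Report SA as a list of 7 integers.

[1, 6, 0, 5, 4, 3, 2]

sorted suffixes:
  #0 SA[0]=1  'addddb'
  #1 SA[1]=6  'b'
  #2 SA[2]=0  'caddddb'
  #3 SA[3]=5  'db'
  #4 SA[4]=4  'ddb'
  #5 SA[5]=3  'dddb'
  #6 SA[6]=2  'ddddb'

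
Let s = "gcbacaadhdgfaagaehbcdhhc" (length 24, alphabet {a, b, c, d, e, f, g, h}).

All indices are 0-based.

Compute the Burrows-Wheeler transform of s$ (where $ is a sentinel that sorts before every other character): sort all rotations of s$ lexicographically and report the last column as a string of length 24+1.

rank  rotation                   last
    0  $gcbacaadhdgfaagaehbcdhhc  c
    1  aadhdgfaagaehbcdhhc$gcbac  c
    2  aagaehbcdhhc$gcbacaadhdgf  f
    3  acaadhdgfaagaehbcdhhc$gcb  b
    4  adhdgfaagaehbcdhhc$gcbaca  a
    5  aehbcdhhc$gcbacaadhdgfaag  g
    6  agaehbcdhhc$gcbacaadhdgfa  a
    7  bacaadhdgfaagaehbcdhhc$gc  c
    8  bcdhhc$gcbacaadhdgfaagaeh  h
    9  c$gcbacaadhdgfaagaehbcdhh  h
   10  caadhdgfaagaehbcdhhc$gcba  a
   11  cbacaadhdgfaagaehbcdhhc$g  g
   12  cdhhc$gcbacaadhdgfaagaehb  b
   13  dgfaagaehbcdhhc$gcbacaadh  h
   14  dhdgfaagaehbcdhhc$gcbacaa  a
   15  dhhc$gcbacaadhdgfaagaehbc  c
   16  ehbcdhhc$gcbacaadhdgfaaga  a
   17  faagaehbcdhhc$gcbacaadhdg  g
   18  gaehbcdhhc$gcbacaadhdgfaa  a
   19  gcbacaadhdgfaagaehbcdhhc$  $
   20  gfaagaehbcdhhc$gcbacaadhd  d
   21  hbcdhhc$gcbacaadhdgfaagae  e
   22  hc$gcbacaadhdgfaagaehbcdh  h
   23  hdgfaagaehbcdhhc$gcbacaad  d
   24  hhc$gcbacaadhdgfaagaehbcd  d

ccfbagachhagbhacaga$dehdd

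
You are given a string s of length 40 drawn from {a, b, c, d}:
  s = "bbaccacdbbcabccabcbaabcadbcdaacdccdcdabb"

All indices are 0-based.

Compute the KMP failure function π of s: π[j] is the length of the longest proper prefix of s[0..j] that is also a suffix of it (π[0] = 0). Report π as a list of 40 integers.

π[0] = 0
j=1 s[j]='b': π[1]=1 (border 'b')
j=2 s[j]='a': k: 1→0; π[2]=0 (border '')
j=3 s[j]='c': π[3]=0 (border '')
j=4 s[j]='c': π[4]=0 (border '')
j=5 s[j]='a': π[5]=0 (border '')
j=6 s[j]='c': π[6]=0 (border '')
j=7 s[j]='d': π[7]=0 (border '')
j=8 s[j]='b': π[8]=1 (border 'b')
j=9 s[j]='b': π[9]=2 (border 'bb')
j=10 s[j]='c': k: 2→1→0; π[10]=0 (border '')
j=11 s[j]='a': π[11]=0 (border '')
j=12 s[j]='b': π[12]=1 (border 'b')
j=13 s[j]='c': k: 1→0; π[13]=0 (border '')
j=14 s[j]='c': π[14]=0 (border '')
j=15 s[j]='a': π[15]=0 (border '')
j=16 s[j]='b': π[16]=1 (border 'b')
j=17 s[j]='c': k: 1→0; π[17]=0 (border '')
j=18 s[j]='b': π[18]=1 (border 'b')
j=19 s[j]='a': k: 1→0; π[19]=0 (border '')
j=20 s[j]='a': π[20]=0 (border '')
j=21 s[j]='b': π[21]=1 (border 'b')
j=22 s[j]='c': k: 1→0; π[22]=0 (border '')
j=23 s[j]='a': π[23]=0 (border '')
j=24 s[j]='d': π[24]=0 (border '')
j=25 s[j]='b': π[25]=1 (border 'b')
j=26 s[j]='c': k: 1→0; π[26]=0 (border '')
j=27 s[j]='d': π[27]=0 (border '')
j=28 s[j]='a': π[28]=0 (border '')
j=29 s[j]='a': π[29]=0 (border '')
j=30 s[j]='c': π[30]=0 (border '')
j=31 s[j]='d': π[31]=0 (border '')
j=32 s[j]='c': π[32]=0 (border '')
j=33 s[j]='c': π[33]=0 (border '')
j=34 s[j]='d': π[34]=0 (border '')
j=35 s[j]='c': π[35]=0 (border '')
j=36 s[j]='d': π[36]=0 (border '')
j=37 s[j]='a': π[37]=0 (border '')
j=38 s[j]='b': π[38]=1 (border 'b')
j=39 s[j]='b': π[39]=2 (border 'bb')

[0, 1, 0, 0, 0, 0, 0, 0, 1, 2, 0, 0, 1, 0, 0, 0, 1, 0, 1, 0, 0, 1, 0, 0, 0, 1, 0, 0, 0, 0, 0, 0, 0, 0, 0, 0, 0, 0, 1, 2]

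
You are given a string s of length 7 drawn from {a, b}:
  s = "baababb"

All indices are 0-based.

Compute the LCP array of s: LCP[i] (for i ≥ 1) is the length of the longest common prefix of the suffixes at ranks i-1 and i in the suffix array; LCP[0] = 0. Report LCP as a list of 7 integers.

[0, 1, 2, 0, 1, 2, 1]

rank→(start, suffix):
  0 → (1, 'aababb')
  1 → (2, 'ababb')
  2 → (4, 'abb')
  3 → (6, 'b')
  4 → (0, 'baababb')
  5 → (3, 'babb')
  6 → (5, 'bb')

SA = [1, 2, 4, 6, 0, 3, 5]
[i] adj suffixes → lcp
  [1] 1/2 → 1 ('a')
  [2] 2/4 → 2 ('ab')
  [3] 4/6 → 0 ('')
  [4] 6/0 → 1 ('b')
  [5] 0/3 → 2 ('ba')
  [6] 3/5 → 1 ('b')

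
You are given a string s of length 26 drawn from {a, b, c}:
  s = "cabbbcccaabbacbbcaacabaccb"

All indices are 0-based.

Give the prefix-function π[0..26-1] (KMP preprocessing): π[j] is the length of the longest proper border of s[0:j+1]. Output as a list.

π[0] = 0
j=1 s[j]='a': π[1]=0 (border '')
j=2 s[j]='b': π[2]=0 (border '')
j=3 s[j]='b': π[3]=0 (border '')
j=4 s[j]='b': π[4]=0 (border '')
j=5 s[j]='c': π[5]=1 (border 'c')
j=6 s[j]='c': k: 1→0; π[6]=1 (border 'c')
j=7 s[j]='c': k: 1→0; π[7]=1 (border 'c')
j=8 s[j]='a': π[8]=2 (border 'ca')
j=9 s[j]='a': k: 2→0; π[9]=0 (border '')
j=10 s[j]='b': π[10]=0 (border '')
j=11 s[j]='b': π[11]=0 (border '')
j=12 s[j]='a': π[12]=0 (border '')
j=13 s[j]='c': π[13]=1 (border 'c')
j=14 s[j]='b': k: 1→0; π[14]=0 (border '')
j=15 s[j]='b': π[15]=0 (border '')
j=16 s[j]='c': π[16]=1 (border 'c')
j=17 s[j]='a': π[17]=2 (border 'ca')
j=18 s[j]='a': k: 2→0; π[18]=0 (border '')
j=19 s[j]='c': π[19]=1 (border 'c')
j=20 s[j]='a': π[20]=2 (border 'ca')
j=21 s[j]='b': π[21]=3 (border 'cab')
j=22 s[j]='a': k: 3→0; π[22]=0 (border '')
j=23 s[j]='c': π[23]=1 (border 'c')
j=24 s[j]='c': k: 1→0; π[24]=1 (border 'c')
j=25 s[j]='b': k: 1→0; π[25]=0 (border '')

[0, 0, 0, 0, 0, 1, 1, 1, 2, 0, 0, 0, 0, 1, 0, 0, 1, 2, 0, 1, 2, 3, 0, 1, 1, 0]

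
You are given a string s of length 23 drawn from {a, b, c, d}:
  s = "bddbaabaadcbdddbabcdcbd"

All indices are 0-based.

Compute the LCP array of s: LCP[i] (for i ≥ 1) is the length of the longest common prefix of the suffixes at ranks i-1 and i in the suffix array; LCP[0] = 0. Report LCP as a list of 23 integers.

[0, 2, 1, 2, 1, 0, 3, 2, 1, 1, 2, 3, 0, 3, 1, 0, 1, 3, 1, 4, 1, 4, 2]

sorted suffixes:
  #0 SA[0]=4  'aabaadcbdddbabcdcbd'
  #1 SA[1]=7  'aadcbdddbabcdcbd'
  #2 SA[2]=5  'abaadcbdddbabcdcbd'
  #3 SA[3]=16  'abcdcbd'
  #4 SA[4]=8  'adcbdddbabcdcbd'
  #5 SA[5]=3  'baabaadcbdddbabcdcbd'
  #6 SA[6]=6  'baadcbdddbabcdcbd'
  #7 SA[7]=15  'babcdcbd'
  #8 SA[8]=17  'bcdcbd'
  #9 SA[9]=21  'bd'
  #10 SA[10]=0  'bddbaabaadcbdddbabcdcbd'
  #11 SA[11]=11  'bdddbabcdcbd'
  #12 SA[12]=20  'cbd'
  #13 SA[13]=10  'cbdddbabcdcbd'
  #14 SA[14]=18  'cdcbd'
  #15 SA[15]=22  'd'
  #16 SA[16]=2  'dbaabaadcbdddbabcdcbd'
  #17 SA[17]=14  'dbabcdcbd'
  #18 SA[18]=19  'dcbd'
  #19 SA[19]=9  'dcbdddbabcdcbd'
  #20 SA[20]=1  'ddbaabaadcbdddbabcdcbd'
  #21 SA[21]=13  'ddbabcdcbd'
  #22 SA[22]=12  'dddbabcdcbd'

SA = [4, 7, 5, 16, 8, 3, 6, 15, 17, 21, 0, 11, 20, 10, 18, 22, 2, 14, 19, 9, 1, 13, 12]
[i] adj suffixes → lcp
  [1] 4/7 → 2 ('aa')
  [2] 7/5 → 1 ('a')
  [3] 5/16 → 2 ('ab')
  [4] 16/8 → 1 ('a')
  [5] 8/3 → 0 ('')
  [6] 3/6 → 3 ('baa')
  [7] 6/15 → 2 ('ba')
  [8] 15/17 → 1 ('b')
  [9] 17/21 → 1 ('b')
  [10] 21/0 → 2 ('bd')
  [11] 0/11 → 3 ('bdd')
  [12] 11/20 → 0 ('')
  [13] 20/10 → 3 ('cbd')
  [14] 10/18 → 1 ('c')
  [15] 18/22 → 0 ('')
  [16] 22/2 → 1 ('d')
  [17] 2/14 → 3 ('dba')
  [18] 14/19 → 1 ('d')
  [19] 19/9 → 4 ('dcbd')
  [20] 9/1 → 1 ('d')
  [21] 1/13 → 4 ('ddba')
  [22] 13/12 → 2 ('dd')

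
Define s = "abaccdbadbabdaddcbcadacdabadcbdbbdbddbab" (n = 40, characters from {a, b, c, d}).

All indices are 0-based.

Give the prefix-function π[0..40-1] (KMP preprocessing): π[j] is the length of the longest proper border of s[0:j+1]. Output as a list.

π[0] = 0
j=1 s[j]='b': π[1]=0 (border '')
j=2 s[j]='a': π[2]=1 (border 'a')
j=3 s[j]='c': k: 1→0; π[3]=0 (border '')
j=4 s[j]='c': π[4]=0 (border '')
j=5 s[j]='d': π[5]=0 (border '')
j=6 s[j]='b': π[6]=0 (border '')
j=7 s[j]='a': π[7]=1 (border 'a')
j=8 s[j]='d': k: 1→0; π[8]=0 (border '')
j=9 s[j]='b': π[9]=0 (border '')
j=10 s[j]='a': π[10]=1 (border 'a')
j=11 s[j]='b': π[11]=2 (border 'ab')
j=12 s[j]='d': k: 2→0; π[12]=0 (border '')
j=13 s[j]='a': π[13]=1 (border 'a')
j=14 s[j]='d': k: 1→0; π[14]=0 (border '')
j=15 s[j]='d': π[15]=0 (border '')
j=16 s[j]='c': π[16]=0 (border '')
j=17 s[j]='b': π[17]=0 (border '')
j=18 s[j]='c': π[18]=0 (border '')
j=19 s[j]='a': π[19]=1 (border 'a')
j=20 s[j]='d': k: 1→0; π[20]=0 (border '')
j=21 s[j]='a': π[21]=1 (border 'a')
j=22 s[j]='c': k: 1→0; π[22]=0 (border '')
j=23 s[j]='d': π[23]=0 (border '')
j=24 s[j]='a': π[24]=1 (border 'a')
j=25 s[j]='b': π[25]=2 (border 'ab')
j=26 s[j]='a': π[26]=3 (border 'aba')
j=27 s[j]='d': k: 3→1→0; π[27]=0 (border '')
j=28 s[j]='c': π[28]=0 (border '')
j=29 s[j]='b': π[29]=0 (border '')
j=30 s[j]='d': π[30]=0 (border '')
j=31 s[j]='b': π[31]=0 (border '')
j=32 s[j]='b': π[32]=0 (border '')
j=33 s[j]='d': π[33]=0 (border '')
j=34 s[j]='b': π[34]=0 (border '')
j=35 s[j]='d': π[35]=0 (border '')
j=36 s[j]='d': π[36]=0 (border '')
j=37 s[j]='b': π[37]=0 (border '')
j=38 s[j]='a': π[38]=1 (border 'a')
j=39 s[j]='b': π[39]=2 (border 'ab')

[0, 0, 1, 0, 0, 0, 0, 1, 0, 0, 1, 2, 0, 1, 0, 0, 0, 0, 0, 1, 0, 1, 0, 0, 1, 2, 3, 0, 0, 0, 0, 0, 0, 0, 0, 0, 0, 0, 1, 2]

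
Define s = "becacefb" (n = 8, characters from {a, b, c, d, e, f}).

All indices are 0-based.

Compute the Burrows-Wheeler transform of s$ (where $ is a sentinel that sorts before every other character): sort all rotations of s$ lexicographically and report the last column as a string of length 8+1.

bcf$eabce

rank  rotation   last
    0  $becacefb  b
    1  acefb$bec  c
    2  b$becacef  f
    3  becacefb$  $
    4  cacefb$be  e
    5  cefb$beca  a
    6  ecacefb$b  b
    7  efb$becac  c
    8  fb$becace  e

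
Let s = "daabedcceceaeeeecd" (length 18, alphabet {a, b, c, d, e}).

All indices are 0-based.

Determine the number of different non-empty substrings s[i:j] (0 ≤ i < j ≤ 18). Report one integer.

rank→(start, suffix):
  0 → (1, 'aabedcceceaeeeecd')
  1 → (2, 'abedcceceaeeeecd')
  2 → (11, 'aeeeecd')
  3 → (3, 'bedcceceaeeeecd')
  4 → (6, 'cceceaeeeecd')
  5 → (16, 'cd')
  6 → (9, 'ceaeeeecd')
  7 → (7, 'ceceaeeeecd')
  8 → (17, 'd')
  9 → (0, 'daabedcceceaeeeecd')
  10 → (5, 'dcceceaeeeecd')
  11 → (10, 'eaeeeecd')
  12 → (15, 'ecd')
  13 → (8, 'eceaeeeecd')
  14 → (4, 'edcceceaeeeecd')
  15 → (14, 'eecd')
  16 → (13, 'eeecd')
  17 → (12, 'eeeecd')

SA = [1, 2, 11, 3, 6, 16, 9, 7, 17, 0, 5, 10, 15, 8, 4, 14, 13, 12]
i: (SA[i-1],SA[i]) lcp shared
  1: (1,2) 1 'a'
  2: (2,11) 1 'a'
  3: (11,3) 0 ''
  4: (3,6) 0 ''
  5: (6,16) 1 'c'
  6: (16,9) 1 'c'
  7: (9,7) 2 'ce'
  8: (7,17) 0 ''
  9: (17,0) 1 'd'
  10: (0,5) 1 'd'
  11: (5,10) 0 ''
  12: (10,15) 1 'e'
  13: (15,8) 2 'ec'
  14: (8,4) 1 'e'
  15: (4,14) 1 'e'
  16: (14,13) 2 'ee'
  17: (13,12) 3 'eee'

n(n+1)/2 = 18·19/2 = 171
Σ LCP = 0 + 1 + 1 + 0 + 0 + 1 + 1 + 2 + 0 + 1 + 1 + 0 + 1 + 2 + 1 + 1 + 2 + 3 = 18
distinct = 171 − 18 = 153

153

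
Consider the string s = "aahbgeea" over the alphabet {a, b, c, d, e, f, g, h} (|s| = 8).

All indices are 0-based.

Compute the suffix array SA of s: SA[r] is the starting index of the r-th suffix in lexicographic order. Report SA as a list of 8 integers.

[7, 0, 1, 3, 6, 5, 4, 2]

rank→(start, suffix):
  0 → (7, 'a')
  1 → (0, 'aahbgeea')
  2 → (1, 'ahbgeea')
  3 → (3, 'bgeea')
  4 → (6, 'ea')
  5 → (5, 'eea')
  6 → (4, 'geea')
  7 → (2, 'hbgeea')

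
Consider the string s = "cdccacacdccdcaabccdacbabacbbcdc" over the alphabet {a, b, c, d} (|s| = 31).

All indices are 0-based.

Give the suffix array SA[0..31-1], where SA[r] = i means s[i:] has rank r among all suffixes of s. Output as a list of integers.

[13, 22, 14, 4, 19, 24, 6, 21, 23, 26, 15, 27, 30, 12, 3, 5, 20, 25, 2, 16, 9, 17, 28, 10, 0, 7, 18, 29, 11, 1, 8]

rank→(start, suffix):
  0 → (13, 'aabccdacbabacbbcdc')
  1 → (22, 'abacbbcdc')
  2 → (14, 'abccdacbabacbbcdc')
  3 → (4, 'acacdccdcaabccdacbabacbbcdc')
  4 → (19, 'acbabacbbcdc')
  5 → (24, 'acbbcdc')
  6 → (6, 'acdccdcaabccdacbabacbbcdc')
  7 → (21, 'babacbbcdc')
  8 → (23, 'bacbbcdc')
  9 → (26, 'bbcdc')
  10 → (15, 'bccdacbabacbbcdc')
  11 → (27, 'bcdc')
  12 → (30, 'c')
  13 → (12, 'caabccdacbabacbbcdc')
  14 → (3, 'cacacdccdcaabccdacbabacbbcdc')
  15 → (5, 'cacdccdcaabccdacbabacbbcdc')
  16 → (20, 'cbabacbbcdc')
  17 → (25, 'cbbcdc')
  18 → (2, 'ccacacdccdcaabccdacbabacbbcdc')
  19 → (16, 'ccdacbabacbbcdc')
  20 → (9, 'ccdcaabccdacbabacbbcdc')
  21 → (17, 'cdacbabacbbcdc')
  22 → (28, 'cdc')
  23 → (10, 'cdcaabccdacbabacbbcdc')
  24 → (0, 'cdccacacdccdcaabccdacbabacbbcdc')
  25 → (7, 'cdccdcaabccdacbabacbbcdc')
  26 → (18, 'dacbabacbbcdc')
  27 → (29, 'dc')
  28 → (11, 'dcaabccdacbabacbbcdc')
  29 → (1, 'dccacacdccdcaabccdacbabacbbcdc')
  30 → (8, 'dccdcaabccdacbabacbbcdc')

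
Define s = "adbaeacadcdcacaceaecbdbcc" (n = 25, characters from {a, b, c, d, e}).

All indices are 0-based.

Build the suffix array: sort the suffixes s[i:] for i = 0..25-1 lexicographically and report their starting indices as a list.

rank | idx | suffix
   0 |  12 | acaceaecbdbcc
   1 |   5 | acadcdcacaceaecbdbcc
   2 |  14 | aceaecbdbcc
   3 |   0 | adbaeacadcdcacaceaecbdbcc
   4 |   7 | adcdcacaceaecbdbcc
   5 |   3 | aeacadcdcacaceaecbdbcc
   6 |  17 | aecbdbcc
   7 |   2 | baeacadcdcacaceaecbdbcc
   8 |  22 | bcc
   9 |  20 | bdbcc
  10 |  24 | c
  11 |  11 | cacaceaecbdbcc
  12 |  13 | caceaecbdbcc
  13 |   6 | cadcdcacaceaecbdbcc
  14 |  19 | cbdbcc
  15 |  23 | cc
  16 |   9 | cdcacaceaecbdbcc
  17 |  15 | ceaecbdbcc
  18 |   1 | dbaeacadcdcacaceaecbdbcc
  19 |  21 | dbcc
  20 |  10 | dcacaceaecbdbcc
  21 |   8 | dcdcacaceaecbdbcc
  22 |   4 | eacadcdcacaceaecbdbcc
  23 |  16 | eaecbdbcc
  24 |  18 | ecbdbcc

[12, 5, 14, 0, 7, 3, 17, 2, 22, 20, 24, 11, 13, 6, 19, 23, 9, 15, 1, 21, 10, 8, 4, 16, 18]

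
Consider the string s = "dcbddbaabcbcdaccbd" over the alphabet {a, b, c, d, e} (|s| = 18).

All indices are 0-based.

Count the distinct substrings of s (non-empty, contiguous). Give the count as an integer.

sorted suffixes:
  #0 SA[0]=6  'aabcbcdaccbd'
  #1 SA[1]=7  'abcbcdaccbd'
  #2 SA[2]=13  'accbd'
  #3 SA[3]=5  'baabcbcdaccbd'
  #4 SA[4]=8  'bcbcdaccbd'
  #5 SA[5]=10  'bcdaccbd'
  #6 SA[6]=16  'bd'
  #7 SA[7]=2  'bddbaabcbcdaccbd'
  #8 SA[8]=9  'cbcdaccbd'
  #9 SA[9]=15  'cbd'
  #10 SA[10]=1  'cbddbaabcbcdaccbd'
  #11 SA[11]=14  'ccbd'
  #12 SA[12]=11  'cdaccbd'
  #13 SA[13]=17  'd'
  #14 SA[14]=12  'daccbd'
  #15 SA[15]=4  'dbaabcbcdaccbd'
  #16 SA[16]=0  'dcbddbaabcbcdaccbd'
  #17 SA[17]=3  'ddbaabcbcdaccbd'

SA = [6, 7, 13, 5, 8, 10, 16, 2, 9, 15, 1, 14, 11, 17, 12, 4, 0, 3]
i: (SA[i-1],SA[i]) lcp shared
  1: (6,7) 1 'a'
  2: (7,13) 1 'a'
  3: (13,5) 0 ''
  4: (5,8) 1 'b'
  5: (8,10) 2 'bc'
  6: (10,16) 1 'b'
  7: (16,2) 2 'bd'
  8: (2,9) 0 ''
  9: (9,15) 2 'cb'
  10: (15,1) 3 'cbd'
  11: (1,14) 1 'c'
  12: (14,11) 1 'c'
  13: (11,17) 0 ''
  14: (17,12) 1 'd'
  15: (12,4) 1 'd'
  16: (4,0) 1 'd'
  17: (0,3) 1 'd'

n(n+1)/2 = 18·19/2 = 171
Σ LCP = 0 + 1 + 1 + 0 + 1 + 2 + 1 + 2 + 0 + 2 + 3 + 1 + 1 + 0 + 1 + 1 + 1 + 1 = 19
distinct = 171 − 19 = 152

152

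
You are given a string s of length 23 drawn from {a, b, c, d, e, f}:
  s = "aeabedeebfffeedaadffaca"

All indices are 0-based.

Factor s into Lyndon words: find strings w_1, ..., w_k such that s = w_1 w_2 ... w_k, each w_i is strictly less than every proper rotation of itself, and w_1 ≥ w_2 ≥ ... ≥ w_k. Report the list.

["ae", "abedeebfffeed", "aadffac", "a"]

emit factor 1: 'ae' (i=0, period=2)
emit factor 2: 'abedeebfffeed' (i=2, period=13)
emit factor 3: 'aadffac' (i=15, period=7)
emit factor 4: 'a' (i=22, period=1)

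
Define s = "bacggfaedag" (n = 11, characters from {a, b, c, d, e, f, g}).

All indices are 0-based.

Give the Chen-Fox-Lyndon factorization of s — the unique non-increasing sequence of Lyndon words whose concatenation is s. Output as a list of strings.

["b", "acggfaedag"]

emit factor 1: 'b' (i=0, period=1)
emit factor 2: 'acggfaedag' (i=1, period=10)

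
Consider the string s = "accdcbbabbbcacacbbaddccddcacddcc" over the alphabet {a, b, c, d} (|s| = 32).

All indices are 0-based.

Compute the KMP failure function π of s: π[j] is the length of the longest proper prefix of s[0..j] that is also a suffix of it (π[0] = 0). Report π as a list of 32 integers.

π[0] = 0
j=1 s[j]='c': π[1]=0 (border '')
j=2 s[j]='c': π[2]=0 (border '')
j=3 s[j]='d': π[3]=0 (border '')
j=4 s[j]='c': π[4]=0 (border '')
j=5 s[j]='b': π[5]=0 (border '')
j=6 s[j]='b': π[6]=0 (border '')
j=7 s[j]='a': π[7]=1 (border 'a')
j=8 s[j]='b': k: 1→0; π[8]=0 (border '')
j=9 s[j]='b': π[9]=0 (border '')
j=10 s[j]='b': π[10]=0 (border '')
j=11 s[j]='c': π[11]=0 (border '')
j=12 s[j]='a': π[12]=1 (border 'a')
j=13 s[j]='c': π[13]=2 (border 'ac')
j=14 s[j]='a': k: 2→0; π[14]=1 (border 'a')
j=15 s[j]='c': π[15]=2 (border 'ac')
j=16 s[j]='b': k: 2→0; π[16]=0 (border '')
j=17 s[j]='b': π[17]=0 (border '')
j=18 s[j]='a': π[18]=1 (border 'a')
j=19 s[j]='d': k: 1→0; π[19]=0 (border '')
j=20 s[j]='d': π[20]=0 (border '')
j=21 s[j]='c': π[21]=0 (border '')
j=22 s[j]='c': π[22]=0 (border '')
j=23 s[j]='d': π[23]=0 (border '')
j=24 s[j]='d': π[24]=0 (border '')
j=25 s[j]='c': π[25]=0 (border '')
j=26 s[j]='a': π[26]=1 (border 'a')
j=27 s[j]='c': π[27]=2 (border 'ac')
j=28 s[j]='d': k: 2→0; π[28]=0 (border '')
j=29 s[j]='d': π[29]=0 (border '')
j=30 s[j]='c': π[30]=0 (border '')
j=31 s[j]='c': π[31]=0 (border '')

[0, 0, 0, 0, 0, 0, 0, 1, 0, 0, 0, 0, 1, 2, 1, 2, 0, 0, 1, 0, 0, 0, 0, 0, 0, 0, 1, 2, 0, 0, 0, 0]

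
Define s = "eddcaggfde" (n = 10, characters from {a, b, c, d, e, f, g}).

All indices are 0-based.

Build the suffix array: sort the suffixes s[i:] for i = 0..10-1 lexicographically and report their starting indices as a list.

rank→(start, suffix):
  0 → (4, 'aggfde')
  1 → (3, 'caggfde')
  2 → (2, 'dcaggfde')
  3 → (1, 'ddcaggfde')
  4 → (8, 'de')
  5 → (9, 'e')
  6 → (0, 'eddcaggfde')
  7 → (7, 'fde')
  8 → (6, 'gfde')
  9 → (5, 'ggfde')

[4, 3, 2, 1, 8, 9, 0, 7, 6, 5]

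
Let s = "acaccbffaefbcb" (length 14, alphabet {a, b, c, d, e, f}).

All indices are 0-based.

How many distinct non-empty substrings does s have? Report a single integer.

sorted suffixes:
  #0 SA[0]=0  'acaccbffaefbcb'
  #1 SA[1]=2  'accbffaefbcb'
  #2 SA[2]=8  'aefbcb'
  #3 SA[3]=13  'b'
  #4 SA[4]=11  'bcb'
  #5 SA[5]=5  'bffaefbcb'
  #6 SA[6]=1  'caccbffaefbcb'
  #7 SA[7]=12  'cb'
  #8 SA[8]=4  'cbffaefbcb'
  #9 SA[9]=3  'ccbffaefbcb'
  #10 SA[10]=9  'efbcb'
  #11 SA[11]=7  'faefbcb'
  #12 SA[12]=10  'fbcb'
  #13 SA[13]=6  'ffaefbcb'

SA = [0, 2, 8, 13, 11, 5, 1, 12, 4, 3, 9, 7, 10, 6]
i: (SA[i-1],SA[i]) lcp shared
  1: (0,2) 2 'ac'
  2: (2,8) 1 'a'
  3: (8,13) 0 ''
  4: (13,11) 1 'b'
  5: (11,5) 1 'b'
  6: (5,1) 0 ''
  7: (1,12) 1 'c'
  8: (12,4) 2 'cb'
  9: (4,3) 1 'c'
  10: (3,9) 0 ''
  11: (9,7) 0 ''
  12: (7,10) 1 'f'
  13: (10,6) 1 'f'

n(n+1)/2 = 14·15/2 = 105
Σ LCP = 0 + 2 + 1 + 0 + 1 + 1 + 0 + 1 + 2 + 1 + 0 + 0 + 1 + 1 = 11
distinct = 105 − 11 = 94

94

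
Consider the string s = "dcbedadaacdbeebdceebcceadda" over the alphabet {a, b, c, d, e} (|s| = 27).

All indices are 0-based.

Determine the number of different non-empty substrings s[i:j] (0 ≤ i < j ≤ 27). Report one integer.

rank | idx | suffix
   0 |  26 | a
   1 |   7 | aacdbeebdceebcceadda
   2 |   8 | acdbeebdceebcceadda
   3 |   5 | adaacdbeebdceebcceadda
   4 |  23 | adda
   5 |  19 | bcceadda
   6 |  14 | bdceebcceadda
   7 |   2 | bedadaacdbeebdceebcceadda
   8 |  11 | beebdceebcceadda
   9 |   1 | cbedadaacdbeebdceebcceadda
  10 |  20 | cceadda
  11 |   9 | cdbeebdceebcceadda
  12 |  21 | ceadda
  13 |  16 | ceebcceadda
  14 |  25 | da
  15 |   6 | daacdbeebdceebcceadda
  16 |   4 | dadaacdbeebdceebcceadda
  17 |  10 | dbeebdceebcceadda
  18 |   0 | dcbedadaacdbeebdceebcceadda
  19 |  15 | dceebcceadda
  20 |  24 | dda
  21 |  22 | eadda
  22 |  18 | ebcceadda
  23 |  13 | ebdceebcceadda
  24 |   3 | edadaacdbeebdceebcceadda
  25 |  17 | eebcceadda
  26 |  12 | eebdceebcceadda

SA = [26, 7, 8, 5, 23, 19, 14, 2, 11, 1, 20, 9, 21, 16, 25, 6, 4, 10, 0, 15, 24, 22, 18, 13, 3, 17, 12]
[i] adj suffixes → lcp
  [1] 26/7 → 1 ('a')
  [2] 7/8 → 1 ('a')
  [3] 8/5 → 1 ('a')
  [4] 5/23 → 2 ('ad')
  [5] 23/19 → 0 ('')
  [6] 19/14 → 1 ('b')
  [7] 14/2 → 1 ('b')
  [8] 2/11 → 2 ('be')
  [9] 11/1 → 0 ('')
  [10] 1/20 → 1 ('c')
  [11] 20/9 → 1 ('c')
  [12] 9/21 → 1 ('c')
  [13] 21/16 → 2 ('ce')
  [14] 16/25 → 0 ('')
  [15] 25/6 → 2 ('da')
  [16] 6/4 → 2 ('da')
  [17] 4/10 → 1 ('d')
  [18] 10/0 → 1 ('d')
  [19] 0/15 → 2 ('dc')
  [20] 15/24 → 1 ('d')
  [21] 24/22 → 0 ('')
  [22] 22/18 → 1 ('e')
  [23] 18/13 → 2 ('eb')
  [24] 13/3 → 1 ('e')
  [25] 3/17 → 1 ('e')
  [26] 17/12 → 3 ('eeb')

n(n+1)/2 = 27·28/2 = 378
Σ LCP = 0 + 1 + 1 + 1 + 2 + 0 + 1 + 1 + 2 + 0 + 1 + 1 + 1 + 2 + 0 + 2 + 2 + 1 + 1 + 2 + 1 + 0 + 1 + 2 + 1 + 1 + 3 = 31
distinct = 378 − 31 = 347

347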